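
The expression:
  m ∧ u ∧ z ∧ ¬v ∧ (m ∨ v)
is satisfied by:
  {z: True, m: True, u: True, v: False}


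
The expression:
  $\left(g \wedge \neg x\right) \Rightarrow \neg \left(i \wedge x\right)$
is always true.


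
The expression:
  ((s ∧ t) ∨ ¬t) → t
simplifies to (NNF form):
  t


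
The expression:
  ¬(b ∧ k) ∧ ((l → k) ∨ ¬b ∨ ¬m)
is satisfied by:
  {l: False, m: False, b: False, k: False}
  {m: True, k: False, l: False, b: False}
  {l: True, k: False, m: False, b: False}
  {m: True, l: True, k: False, b: False}
  {k: True, l: False, m: False, b: False}
  {k: True, m: True, l: False, b: False}
  {k: True, l: True, m: False, b: False}
  {k: True, m: True, l: True, b: False}
  {b: True, k: False, l: False, m: False}
  {b: True, m: True, k: False, l: False}
  {b: True, l: True, k: False, m: False}


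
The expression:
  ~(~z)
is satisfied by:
  {z: True}


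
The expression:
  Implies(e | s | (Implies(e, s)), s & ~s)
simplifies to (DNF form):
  False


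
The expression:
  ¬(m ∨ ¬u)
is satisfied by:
  {u: True, m: False}


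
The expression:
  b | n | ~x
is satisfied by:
  {n: True, b: True, x: False}
  {n: True, x: False, b: False}
  {b: True, x: False, n: False}
  {b: False, x: False, n: False}
  {n: True, b: True, x: True}
  {n: True, x: True, b: False}
  {b: True, x: True, n: False}


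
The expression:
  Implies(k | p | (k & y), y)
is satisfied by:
  {y: True, p: False, k: False}
  {y: True, k: True, p: False}
  {y: True, p: True, k: False}
  {y: True, k: True, p: True}
  {k: False, p: False, y: False}


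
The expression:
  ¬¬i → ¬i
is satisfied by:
  {i: False}


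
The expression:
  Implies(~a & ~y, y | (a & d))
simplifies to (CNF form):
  a | y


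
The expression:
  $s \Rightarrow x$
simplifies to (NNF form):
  $x \vee \neg s$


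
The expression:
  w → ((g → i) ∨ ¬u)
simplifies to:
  i ∨ ¬g ∨ ¬u ∨ ¬w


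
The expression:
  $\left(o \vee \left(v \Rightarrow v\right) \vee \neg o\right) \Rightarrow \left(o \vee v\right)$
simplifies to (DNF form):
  $o \vee v$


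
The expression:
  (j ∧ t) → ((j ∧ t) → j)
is always true.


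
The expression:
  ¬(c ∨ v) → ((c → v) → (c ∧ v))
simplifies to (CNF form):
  c ∨ v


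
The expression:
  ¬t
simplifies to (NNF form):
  ¬t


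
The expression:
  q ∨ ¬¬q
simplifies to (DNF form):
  q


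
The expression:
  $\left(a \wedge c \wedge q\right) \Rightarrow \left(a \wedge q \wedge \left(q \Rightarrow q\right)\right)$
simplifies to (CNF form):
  $\text{True}$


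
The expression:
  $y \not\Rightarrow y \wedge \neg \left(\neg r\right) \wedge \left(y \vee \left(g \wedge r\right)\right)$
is never true.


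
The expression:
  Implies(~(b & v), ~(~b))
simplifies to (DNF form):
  b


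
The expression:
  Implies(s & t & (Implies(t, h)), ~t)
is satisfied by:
  {s: False, t: False, h: False}
  {h: True, s: False, t: False}
  {t: True, s: False, h: False}
  {h: True, t: True, s: False}
  {s: True, h: False, t: False}
  {h: True, s: True, t: False}
  {t: True, s: True, h: False}


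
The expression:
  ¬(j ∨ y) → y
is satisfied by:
  {y: True, j: True}
  {y: True, j: False}
  {j: True, y: False}


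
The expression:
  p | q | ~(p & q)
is always true.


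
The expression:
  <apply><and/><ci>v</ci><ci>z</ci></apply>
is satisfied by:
  {z: True, v: True}


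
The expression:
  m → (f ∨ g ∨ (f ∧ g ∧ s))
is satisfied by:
  {g: True, f: True, m: False}
  {g: True, f: False, m: False}
  {f: True, g: False, m: False}
  {g: False, f: False, m: False}
  {g: True, m: True, f: True}
  {g: True, m: True, f: False}
  {m: True, f: True, g: False}


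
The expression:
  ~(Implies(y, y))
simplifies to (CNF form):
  False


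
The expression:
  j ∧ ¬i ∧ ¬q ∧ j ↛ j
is never true.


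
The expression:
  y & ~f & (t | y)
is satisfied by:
  {y: True, f: False}


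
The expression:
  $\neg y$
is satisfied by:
  {y: False}


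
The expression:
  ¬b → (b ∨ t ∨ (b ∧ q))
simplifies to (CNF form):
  b ∨ t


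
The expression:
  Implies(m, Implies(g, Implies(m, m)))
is always true.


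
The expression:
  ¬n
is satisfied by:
  {n: False}


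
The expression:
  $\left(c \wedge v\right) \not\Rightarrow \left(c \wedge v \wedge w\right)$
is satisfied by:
  {c: True, v: True, w: False}


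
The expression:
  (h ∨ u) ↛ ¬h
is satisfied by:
  {h: True}


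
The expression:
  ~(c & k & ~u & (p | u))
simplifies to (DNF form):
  u | ~c | ~k | ~p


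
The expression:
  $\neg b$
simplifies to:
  $\neg b$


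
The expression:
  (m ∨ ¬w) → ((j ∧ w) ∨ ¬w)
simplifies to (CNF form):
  j ∨ ¬m ∨ ¬w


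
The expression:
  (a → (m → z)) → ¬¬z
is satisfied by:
  {a: True, z: True, m: True}
  {a: True, z: True, m: False}
  {z: True, m: True, a: False}
  {z: True, m: False, a: False}
  {a: True, m: True, z: False}


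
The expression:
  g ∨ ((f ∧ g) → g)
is always true.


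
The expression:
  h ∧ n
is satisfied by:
  {h: True, n: True}


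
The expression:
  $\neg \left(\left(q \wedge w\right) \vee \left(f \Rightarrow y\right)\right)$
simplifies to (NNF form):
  $f \wedge \neg y \wedge \left(\neg q \vee \neg w\right)$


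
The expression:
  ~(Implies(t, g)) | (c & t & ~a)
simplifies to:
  t & (c | ~g) & (~a | ~g)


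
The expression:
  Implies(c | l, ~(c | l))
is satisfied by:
  {l: False, c: False}


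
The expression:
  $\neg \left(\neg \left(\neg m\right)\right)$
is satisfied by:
  {m: False}


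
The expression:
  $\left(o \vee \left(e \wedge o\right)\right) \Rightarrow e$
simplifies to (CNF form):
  $e \vee \neg o$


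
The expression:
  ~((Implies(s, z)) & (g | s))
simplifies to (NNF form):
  (s & ~z) | (~g & ~s)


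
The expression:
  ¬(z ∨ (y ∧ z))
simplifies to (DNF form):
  ¬z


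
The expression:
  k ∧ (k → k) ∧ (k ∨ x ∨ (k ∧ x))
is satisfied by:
  {k: True}


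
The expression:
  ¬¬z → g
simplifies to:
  g ∨ ¬z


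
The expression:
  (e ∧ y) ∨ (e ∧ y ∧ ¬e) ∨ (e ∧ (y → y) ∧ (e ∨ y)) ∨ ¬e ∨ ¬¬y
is always true.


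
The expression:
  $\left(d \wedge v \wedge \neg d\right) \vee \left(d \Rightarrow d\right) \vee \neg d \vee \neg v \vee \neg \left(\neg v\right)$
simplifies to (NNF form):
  $\text{True}$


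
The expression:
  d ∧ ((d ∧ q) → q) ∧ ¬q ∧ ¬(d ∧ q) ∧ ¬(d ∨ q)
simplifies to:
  False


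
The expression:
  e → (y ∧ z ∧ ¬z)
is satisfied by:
  {e: False}


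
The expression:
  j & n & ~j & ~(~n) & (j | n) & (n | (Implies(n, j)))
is never true.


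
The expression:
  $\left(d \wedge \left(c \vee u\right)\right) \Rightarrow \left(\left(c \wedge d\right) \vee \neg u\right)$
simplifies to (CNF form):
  $c \vee \neg d \vee \neg u$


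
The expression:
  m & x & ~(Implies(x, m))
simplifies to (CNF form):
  False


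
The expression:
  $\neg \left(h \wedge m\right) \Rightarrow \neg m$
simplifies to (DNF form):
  $h \vee \neg m$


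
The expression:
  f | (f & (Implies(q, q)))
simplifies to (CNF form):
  f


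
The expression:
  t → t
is always true.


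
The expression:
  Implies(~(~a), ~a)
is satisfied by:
  {a: False}


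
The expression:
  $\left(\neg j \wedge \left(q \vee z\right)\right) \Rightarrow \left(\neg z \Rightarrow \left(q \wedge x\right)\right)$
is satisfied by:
  {x: True, z: True, j: True, q: False}
  {x: True, z: True, j: False, q: False}
  {x: True, j: True, q: False, z: False}
  {x: True, j: False, q: False, z: False}
  {z: True, j: True, q: False, x: False}
  {z: True, j: False, q: False, x: False}
  {j: True, z: False, q: False, x: False}
  {j: False, z: False, q: False, x: False}
  {x: True, z: True, q: True, j: True}
  {x: True, z: True, q: True, j: False}
  {x: True, q: True, j: True, z: False}
  {x: True, q: True, j: False, z: False}
  {q: True, z: True, j: True, x: False}
  {q: True, z: True, j: False, x: False}
  {q: True, j: True, z: False, x: False}


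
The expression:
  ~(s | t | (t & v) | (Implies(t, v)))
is never true.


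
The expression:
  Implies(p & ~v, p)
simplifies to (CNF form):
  True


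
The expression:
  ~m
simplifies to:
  ~m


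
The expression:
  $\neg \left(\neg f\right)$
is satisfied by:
  {f: True}


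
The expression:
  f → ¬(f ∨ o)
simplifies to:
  ¬f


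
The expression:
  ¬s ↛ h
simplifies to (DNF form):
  ¬h ∧ ¬s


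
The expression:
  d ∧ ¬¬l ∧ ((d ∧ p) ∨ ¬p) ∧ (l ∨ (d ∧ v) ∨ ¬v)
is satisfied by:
  {d: True, l: True}


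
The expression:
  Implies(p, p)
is always true.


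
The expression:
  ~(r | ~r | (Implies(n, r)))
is never true.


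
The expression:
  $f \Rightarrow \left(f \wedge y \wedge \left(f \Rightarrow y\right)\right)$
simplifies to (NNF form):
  $y \vee \neg f$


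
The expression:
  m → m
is always true.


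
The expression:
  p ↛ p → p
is always true.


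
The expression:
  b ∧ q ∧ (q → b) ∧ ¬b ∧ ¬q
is never true.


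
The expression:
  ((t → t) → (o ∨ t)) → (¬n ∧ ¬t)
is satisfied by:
  {o: False, t: False, n: False}
  {n: True, o: False, t: False}
  {o: True, n: False, t: False}


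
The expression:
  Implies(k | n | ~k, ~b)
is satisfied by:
  {b: False}


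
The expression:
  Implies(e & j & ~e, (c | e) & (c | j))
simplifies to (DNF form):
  True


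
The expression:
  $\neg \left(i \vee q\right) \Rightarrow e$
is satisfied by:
  {i: True, q: True, e: True}
  {i: True, q: True, e: False}
  {i: True, e: True, q: False}
  {i: True, e: False, q: False}
  {q: True, e: True, i: False}
  {q: True, e: False, i: False}
  {e: True, q: False, i: False}


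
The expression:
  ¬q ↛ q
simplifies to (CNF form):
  True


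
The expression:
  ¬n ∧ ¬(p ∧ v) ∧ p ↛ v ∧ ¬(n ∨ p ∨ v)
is never true.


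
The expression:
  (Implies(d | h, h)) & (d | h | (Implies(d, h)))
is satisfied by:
  {h: True, d: False}
  {d: False, h: False}
  {d: True, h: True}


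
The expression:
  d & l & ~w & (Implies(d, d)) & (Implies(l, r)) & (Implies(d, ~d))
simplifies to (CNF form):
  False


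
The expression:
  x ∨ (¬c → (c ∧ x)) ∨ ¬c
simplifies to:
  True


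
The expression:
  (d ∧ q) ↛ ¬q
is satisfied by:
  {d: True, q: True}


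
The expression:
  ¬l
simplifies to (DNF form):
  ¬l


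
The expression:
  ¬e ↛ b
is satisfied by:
  {e: False, b: False}


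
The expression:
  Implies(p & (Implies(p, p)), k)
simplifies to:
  k | ~p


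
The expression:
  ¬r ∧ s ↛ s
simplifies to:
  False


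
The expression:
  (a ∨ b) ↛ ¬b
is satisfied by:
  {b: True}


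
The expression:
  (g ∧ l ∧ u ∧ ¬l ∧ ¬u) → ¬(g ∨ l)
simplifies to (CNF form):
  True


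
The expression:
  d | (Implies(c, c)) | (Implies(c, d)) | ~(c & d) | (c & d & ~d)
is always true.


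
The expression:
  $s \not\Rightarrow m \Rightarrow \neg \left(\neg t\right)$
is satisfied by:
  {t: True, m: True, s: False}
  {t: True, s: False, m: False}
  {m: True, s: False, t: False}
  {m: False, s: False, t: False}
  {t: True, m: True, s: True}
  {t: True, s: True, m: False}
  {m: True, s: True, t: False}


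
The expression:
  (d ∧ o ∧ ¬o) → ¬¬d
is always true.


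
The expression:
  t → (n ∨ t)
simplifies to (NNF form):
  True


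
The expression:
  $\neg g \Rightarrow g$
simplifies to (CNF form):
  $g$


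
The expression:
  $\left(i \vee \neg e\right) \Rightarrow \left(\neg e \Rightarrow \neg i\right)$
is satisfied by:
  {e: True, i: False}
  {i: False, e: False}
  {i: True, e: True}


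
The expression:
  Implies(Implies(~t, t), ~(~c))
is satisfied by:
  {c: True, t: False}
  {t: False, c: False}
  {t: True, c: True}


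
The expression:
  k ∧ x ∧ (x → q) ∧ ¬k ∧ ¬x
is never true.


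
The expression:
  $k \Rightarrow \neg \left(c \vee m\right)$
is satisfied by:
  {c: False, k: False, m: False}
  {m: True, c: False, k: False}
  {c: True, m: False, k: False}
  {m: True, c: True, k: False}
  {k: True, m: False, c: False}


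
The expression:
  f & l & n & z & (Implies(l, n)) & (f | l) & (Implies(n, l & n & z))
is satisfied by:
  {n: True, z: True, f: True, l: True}


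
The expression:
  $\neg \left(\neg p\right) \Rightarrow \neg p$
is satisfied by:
  {p: False}


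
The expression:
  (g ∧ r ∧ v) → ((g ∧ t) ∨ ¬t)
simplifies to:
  True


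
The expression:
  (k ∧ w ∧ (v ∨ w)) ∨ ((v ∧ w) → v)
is always true.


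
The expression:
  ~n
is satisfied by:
  {n: False}


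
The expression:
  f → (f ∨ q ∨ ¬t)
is always true.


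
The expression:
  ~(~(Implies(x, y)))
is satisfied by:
  {y: True, x: False}
  {x: False, y: False}
  {x: True, y: True}


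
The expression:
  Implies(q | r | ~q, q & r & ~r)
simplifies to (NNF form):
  False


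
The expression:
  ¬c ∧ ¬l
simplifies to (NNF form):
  ¬c ∧ ¬l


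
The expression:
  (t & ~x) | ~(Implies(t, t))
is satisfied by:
  {t: True, x: False}


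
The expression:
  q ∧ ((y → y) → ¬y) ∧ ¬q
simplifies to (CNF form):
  False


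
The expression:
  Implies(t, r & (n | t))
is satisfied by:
  {r: True, t: False}
  {t: False, r: False}
  {t: True, r: True}


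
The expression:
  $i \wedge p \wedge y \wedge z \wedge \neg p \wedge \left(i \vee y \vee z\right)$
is never true.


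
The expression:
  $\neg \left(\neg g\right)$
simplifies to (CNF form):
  $g$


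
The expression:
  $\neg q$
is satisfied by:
  {q: False}


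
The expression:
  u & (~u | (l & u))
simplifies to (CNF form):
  l & u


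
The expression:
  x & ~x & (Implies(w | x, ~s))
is never true.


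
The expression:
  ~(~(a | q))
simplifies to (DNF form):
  a | q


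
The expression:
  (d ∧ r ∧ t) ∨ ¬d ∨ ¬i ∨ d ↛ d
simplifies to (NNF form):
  (r ∧ t) ∨ ¬d ∨ ¬i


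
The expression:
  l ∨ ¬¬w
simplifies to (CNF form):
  l ∨ w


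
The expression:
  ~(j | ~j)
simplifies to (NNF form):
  False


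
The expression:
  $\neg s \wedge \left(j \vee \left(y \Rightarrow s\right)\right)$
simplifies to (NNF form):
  $\neg s \wedge \left(j \vee \neg y\right)$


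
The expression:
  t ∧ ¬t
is never true.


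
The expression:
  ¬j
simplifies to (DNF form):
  ¬j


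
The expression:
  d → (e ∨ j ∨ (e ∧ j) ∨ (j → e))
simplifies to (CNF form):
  True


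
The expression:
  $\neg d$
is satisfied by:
  {d: False}


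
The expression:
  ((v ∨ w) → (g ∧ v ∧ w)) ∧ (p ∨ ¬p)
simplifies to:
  (g ∨ ¬w) ∧ (v ∨ ¬w) ∧ (w ∨ ¬v)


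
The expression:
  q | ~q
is always true.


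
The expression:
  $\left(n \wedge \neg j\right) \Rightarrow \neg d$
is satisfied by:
  {j: True, d: False, n: False}
  {j: False, d: False, n: False}
  {n: True, j: True, d: False}
  {n: True, j: False, d: False}
  {d: True, j: True, n: False}
  {d: True, j: False, n: False}
  {d: True, n: True, j: True}


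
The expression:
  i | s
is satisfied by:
  {i: True, s: True}
  {i: True, s: False}
  {s: True, i: False}


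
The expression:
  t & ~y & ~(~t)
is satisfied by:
  {t: True, y: False}


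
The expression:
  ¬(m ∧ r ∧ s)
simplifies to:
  ¬m ∨ ¬r ∨ ¬s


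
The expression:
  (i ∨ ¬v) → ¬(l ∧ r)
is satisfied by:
  {v: True, l: False, r: False, i: False}
  {v: False, l: False, r: False, i: False}
  {i: True, v: True, l: False, r: False}
  {i: True, v: False, l: False, r: False}
  {r: True, v: True, l: False, i: False}
  {r: True, v: False, l: False, i: False}
  {r: True, i: True, v: True, l: False}
  {r: True, i: True, v: False, l: False}
  {l: True, v: True, i: False, r: False}
  {l: True, v: False, i: False, r: False}
  {i: True, l: True, v: True, r: False}
  {i: True, l: True, v: False, r: False}
  {r: True, l: True, v: True, i: False}


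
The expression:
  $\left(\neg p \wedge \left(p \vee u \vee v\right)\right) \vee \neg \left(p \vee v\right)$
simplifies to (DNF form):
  $\neg p$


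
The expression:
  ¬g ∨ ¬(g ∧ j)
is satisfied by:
  {g: False, j: False}
  {j: True, g: False}
  {g: True, j: False}


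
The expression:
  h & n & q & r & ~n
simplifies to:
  False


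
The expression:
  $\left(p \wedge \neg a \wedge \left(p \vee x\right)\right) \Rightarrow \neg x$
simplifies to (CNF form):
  $a \vee \neg p \vee \neg x$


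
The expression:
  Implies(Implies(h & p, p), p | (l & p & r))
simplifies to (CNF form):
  p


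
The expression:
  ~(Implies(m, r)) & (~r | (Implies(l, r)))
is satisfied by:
  {m: True, r: False}


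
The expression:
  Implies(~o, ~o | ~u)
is always true.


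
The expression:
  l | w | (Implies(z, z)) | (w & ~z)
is always true.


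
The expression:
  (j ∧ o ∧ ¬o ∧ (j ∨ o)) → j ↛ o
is always true.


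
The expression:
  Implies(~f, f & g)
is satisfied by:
  {f: True}


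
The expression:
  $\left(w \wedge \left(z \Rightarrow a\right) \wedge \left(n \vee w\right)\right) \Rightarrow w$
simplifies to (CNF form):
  $\text{True}$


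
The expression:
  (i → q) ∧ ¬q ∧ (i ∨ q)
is never true.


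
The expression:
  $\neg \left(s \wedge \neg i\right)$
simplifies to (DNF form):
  $i \vee \neg s$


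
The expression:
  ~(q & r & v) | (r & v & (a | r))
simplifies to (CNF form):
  True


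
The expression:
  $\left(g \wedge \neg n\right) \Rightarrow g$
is always true.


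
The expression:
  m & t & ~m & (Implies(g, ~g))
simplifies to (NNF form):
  False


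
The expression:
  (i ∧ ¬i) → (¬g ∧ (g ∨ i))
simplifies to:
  True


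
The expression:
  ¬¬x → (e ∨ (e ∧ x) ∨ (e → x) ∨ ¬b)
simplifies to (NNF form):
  True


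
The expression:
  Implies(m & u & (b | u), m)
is always true.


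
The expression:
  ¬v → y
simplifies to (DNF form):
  v ∨ y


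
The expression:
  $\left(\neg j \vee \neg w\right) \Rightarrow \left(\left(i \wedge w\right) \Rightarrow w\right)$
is always true.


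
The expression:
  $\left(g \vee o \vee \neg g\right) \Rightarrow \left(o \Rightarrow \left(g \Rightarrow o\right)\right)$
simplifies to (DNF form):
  $\text{True}$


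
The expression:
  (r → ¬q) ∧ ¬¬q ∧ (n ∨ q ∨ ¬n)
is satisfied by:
  {q: True, r: False}


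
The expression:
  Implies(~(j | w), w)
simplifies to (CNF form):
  j | w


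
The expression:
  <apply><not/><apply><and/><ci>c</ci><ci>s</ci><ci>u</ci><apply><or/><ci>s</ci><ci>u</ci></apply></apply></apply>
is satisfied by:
  {s: False, c: False, u: False}
  {u: True, s: False, c: False}
  {c: True, s: False, u: False}
  {u: True, c: True, s: False}
  {s: True, u: False, c: False}
  {u: True, s: True, c: False}
  {c: True, s: True, u: False}


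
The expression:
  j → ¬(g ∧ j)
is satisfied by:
  {g: False, j: False}
  {j: True, g: False}
  {g: True, j: False}


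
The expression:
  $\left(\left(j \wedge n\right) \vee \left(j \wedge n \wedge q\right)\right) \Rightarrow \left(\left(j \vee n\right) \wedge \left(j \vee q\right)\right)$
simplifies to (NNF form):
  $\text{True}$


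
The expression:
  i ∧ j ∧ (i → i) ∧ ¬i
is never true.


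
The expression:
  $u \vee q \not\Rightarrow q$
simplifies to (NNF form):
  $u$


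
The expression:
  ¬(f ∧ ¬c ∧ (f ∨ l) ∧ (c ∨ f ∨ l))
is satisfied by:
  {c: True, f: False}
  {f: False, c: False}
  {f: True, c: True}


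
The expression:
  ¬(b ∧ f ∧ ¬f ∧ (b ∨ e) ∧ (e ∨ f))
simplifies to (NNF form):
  True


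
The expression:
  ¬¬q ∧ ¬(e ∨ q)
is never true.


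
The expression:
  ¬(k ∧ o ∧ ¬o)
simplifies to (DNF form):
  True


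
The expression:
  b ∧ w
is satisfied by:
  {w: True, b: True}


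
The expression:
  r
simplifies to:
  r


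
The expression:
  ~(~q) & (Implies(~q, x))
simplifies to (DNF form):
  q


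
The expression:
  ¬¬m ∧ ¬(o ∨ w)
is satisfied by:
  {m: True, o: False, w: False}


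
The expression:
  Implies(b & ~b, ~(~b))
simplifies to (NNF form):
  True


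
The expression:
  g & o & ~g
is never true.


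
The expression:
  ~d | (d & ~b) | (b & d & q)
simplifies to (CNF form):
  q | ~b | ~d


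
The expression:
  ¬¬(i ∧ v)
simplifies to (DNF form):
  i ∧ v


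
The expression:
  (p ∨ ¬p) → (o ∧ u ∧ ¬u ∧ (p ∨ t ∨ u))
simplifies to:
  False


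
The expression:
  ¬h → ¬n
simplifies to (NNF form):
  h ∨ ¬n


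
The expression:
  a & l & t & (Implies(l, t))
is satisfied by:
  {t: True, a: True, l: True}


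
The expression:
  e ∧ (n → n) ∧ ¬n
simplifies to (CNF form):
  e ∧ ¬n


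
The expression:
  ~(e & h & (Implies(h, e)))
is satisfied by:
  {h: False, e: False}
  {e: True, h: False}
  {h: True, e: False}


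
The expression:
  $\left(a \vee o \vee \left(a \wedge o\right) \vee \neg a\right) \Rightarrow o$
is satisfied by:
  {o: True}


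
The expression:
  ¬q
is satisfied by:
  {q: False}


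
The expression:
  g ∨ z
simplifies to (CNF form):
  g ∨ z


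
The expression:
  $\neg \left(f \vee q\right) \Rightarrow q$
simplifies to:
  $f \vee q$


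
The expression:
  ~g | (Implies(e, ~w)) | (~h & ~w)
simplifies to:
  ~e | ~g | ~w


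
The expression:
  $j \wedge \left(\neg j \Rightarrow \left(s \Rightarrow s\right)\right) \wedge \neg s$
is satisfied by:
  {j: True, s: False}


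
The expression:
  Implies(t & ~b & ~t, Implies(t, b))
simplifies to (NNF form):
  True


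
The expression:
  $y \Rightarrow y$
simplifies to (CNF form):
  $\text{True}$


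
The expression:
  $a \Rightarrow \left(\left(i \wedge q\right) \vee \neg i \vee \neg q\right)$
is always true.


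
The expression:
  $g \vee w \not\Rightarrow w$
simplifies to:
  $g$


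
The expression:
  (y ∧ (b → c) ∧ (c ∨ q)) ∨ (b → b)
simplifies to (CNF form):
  True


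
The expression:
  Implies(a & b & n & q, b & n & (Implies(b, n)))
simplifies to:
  True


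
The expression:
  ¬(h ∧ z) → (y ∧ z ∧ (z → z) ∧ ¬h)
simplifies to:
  z ∧ (h ∨ y)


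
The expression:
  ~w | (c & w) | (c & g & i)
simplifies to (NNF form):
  c | ~w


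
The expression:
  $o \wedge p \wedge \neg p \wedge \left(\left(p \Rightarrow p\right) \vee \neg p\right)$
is never true.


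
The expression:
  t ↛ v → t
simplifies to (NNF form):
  True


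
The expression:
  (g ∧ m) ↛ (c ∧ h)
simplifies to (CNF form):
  g ∧ m ∧ (¬c ∨ ¬h)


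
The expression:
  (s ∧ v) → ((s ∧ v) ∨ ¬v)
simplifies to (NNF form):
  True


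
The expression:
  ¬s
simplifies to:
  ¬s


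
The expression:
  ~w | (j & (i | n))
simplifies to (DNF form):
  ~w | (i & j) | (j & n)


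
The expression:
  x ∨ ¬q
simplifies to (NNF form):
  x ∨ ¬q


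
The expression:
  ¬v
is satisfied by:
  {v: False}


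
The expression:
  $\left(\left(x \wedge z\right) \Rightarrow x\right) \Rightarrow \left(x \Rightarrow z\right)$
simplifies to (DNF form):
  $z \vee \neg x$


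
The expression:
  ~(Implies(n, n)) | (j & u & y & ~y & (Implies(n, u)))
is never true.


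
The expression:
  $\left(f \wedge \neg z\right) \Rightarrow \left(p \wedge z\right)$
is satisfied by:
  {z: True, f: False}
  {f: False, z: False}
  {f: True, z: True}


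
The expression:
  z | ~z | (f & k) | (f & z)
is always true.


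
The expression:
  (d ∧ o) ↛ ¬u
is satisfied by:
  {u: True, d: True, o: True}


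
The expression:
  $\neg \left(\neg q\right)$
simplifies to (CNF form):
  $q$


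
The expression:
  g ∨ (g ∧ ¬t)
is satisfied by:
  {g: True}


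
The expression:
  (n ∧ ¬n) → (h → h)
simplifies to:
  True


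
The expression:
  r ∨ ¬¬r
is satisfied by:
  {r: True}


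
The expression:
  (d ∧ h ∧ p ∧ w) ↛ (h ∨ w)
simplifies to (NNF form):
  False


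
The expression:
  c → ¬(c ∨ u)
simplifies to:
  ¬c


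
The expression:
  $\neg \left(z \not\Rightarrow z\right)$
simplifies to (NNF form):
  $\text{True}$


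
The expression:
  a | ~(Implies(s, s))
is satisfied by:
  {a: True}


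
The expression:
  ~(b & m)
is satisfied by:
  {m: False, b: False}
  {b: True, m: False}
  {m: True, b: False}


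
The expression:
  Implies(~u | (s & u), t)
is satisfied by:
  {t: True, u: True, s: False}
  {t: True, s: False, u: False}
  {t: True, u: True, s: True}
  {t: True, s: True, u: False}
  {u: True, s: False, t: False}


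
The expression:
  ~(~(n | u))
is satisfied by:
  {n: True, u: True}
  {n: True, u: False}
  {u: True, n: False}


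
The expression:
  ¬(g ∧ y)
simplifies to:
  ¬g ∨ ¬y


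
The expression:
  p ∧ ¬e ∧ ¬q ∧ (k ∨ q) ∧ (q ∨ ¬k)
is never true.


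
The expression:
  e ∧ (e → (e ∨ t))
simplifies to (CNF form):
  e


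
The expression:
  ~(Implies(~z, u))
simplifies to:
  ~u & ~z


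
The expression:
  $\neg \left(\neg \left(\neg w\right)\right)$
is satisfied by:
  {w: False}


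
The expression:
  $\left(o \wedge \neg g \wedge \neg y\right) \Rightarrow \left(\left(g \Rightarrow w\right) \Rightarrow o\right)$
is always true.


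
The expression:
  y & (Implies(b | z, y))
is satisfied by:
  {y: True}


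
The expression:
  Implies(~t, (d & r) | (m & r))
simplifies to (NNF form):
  t | (d & r) | (m & r)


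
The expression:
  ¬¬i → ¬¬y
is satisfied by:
  {y: True, i: False}
  {i: False, y: False}
  {i: True, y: True}


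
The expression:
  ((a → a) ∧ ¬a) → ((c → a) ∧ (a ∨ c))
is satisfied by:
  {a: True}


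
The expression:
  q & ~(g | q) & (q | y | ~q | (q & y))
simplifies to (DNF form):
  False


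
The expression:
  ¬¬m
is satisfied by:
  {m: True}


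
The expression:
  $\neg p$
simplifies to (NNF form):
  $\neg p$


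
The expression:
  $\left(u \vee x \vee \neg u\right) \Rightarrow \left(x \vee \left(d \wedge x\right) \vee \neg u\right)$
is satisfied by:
  {x: True, u: False}
  {u: False, x: False}
  {u: True, x: True}


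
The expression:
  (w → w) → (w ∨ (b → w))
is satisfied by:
  {w: True, b: False}
  {b: False, w: False}
  {b: True, w: True}


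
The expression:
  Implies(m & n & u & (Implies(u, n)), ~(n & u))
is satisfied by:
  {u: False, m: False, n: False}
  {n: True, u: False, m: False}
  {m: True, u: False, n: False}
  {n: True, m: True, u: False}
  {u: True, n: False, m: False}
  {n: True, u: True, m: False}
  {m: True, u: True, n: False}


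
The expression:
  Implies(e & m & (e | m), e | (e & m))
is always true.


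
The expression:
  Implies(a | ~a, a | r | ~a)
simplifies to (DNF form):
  True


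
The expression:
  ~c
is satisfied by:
  {c: False}


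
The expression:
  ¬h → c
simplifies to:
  c ∨ h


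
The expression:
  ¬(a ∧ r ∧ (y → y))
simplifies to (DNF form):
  ¬a ∨ ¬r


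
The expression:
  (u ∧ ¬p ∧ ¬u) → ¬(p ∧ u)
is always true.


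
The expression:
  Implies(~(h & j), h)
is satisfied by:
  {h: True}


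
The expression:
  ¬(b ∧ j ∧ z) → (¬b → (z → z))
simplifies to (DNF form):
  True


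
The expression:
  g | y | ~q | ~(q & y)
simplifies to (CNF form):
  True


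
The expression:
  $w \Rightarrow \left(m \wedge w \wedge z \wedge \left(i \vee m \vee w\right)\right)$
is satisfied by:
  {z: True, m: True, w: False}
  {z: True, m: False, w: False}
  {m: True, z: False, w: False}
  {z: False, m: False, w: False}
  {z: True, w: True, m: True}


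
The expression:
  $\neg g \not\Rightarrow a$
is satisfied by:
  {g: False, a: False}


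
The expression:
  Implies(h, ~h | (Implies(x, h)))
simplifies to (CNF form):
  True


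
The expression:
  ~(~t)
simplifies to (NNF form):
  t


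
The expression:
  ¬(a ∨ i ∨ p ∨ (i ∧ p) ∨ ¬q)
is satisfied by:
  {q: True, i: False, p: False, a: False}


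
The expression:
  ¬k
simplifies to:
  ¬k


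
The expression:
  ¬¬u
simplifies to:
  u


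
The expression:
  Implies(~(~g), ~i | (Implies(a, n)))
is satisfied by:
  {n: True, g: False, a: False, i: False}
  {n: False, g: False, a: False, i: False}
  {n: True, i: True, g: False, a: False}
  {i: True, n: False, g: False, a: False}
  {n: True, a: True, i: False, g: False}
  {a: True, i: False, g: False, n: False}
  {n: True, i: True, a: True, g: False}
  {i: True, a: True, n: False, g: False}
  {n: True, g: True, i: False, a: False}
  {g: True, i: False, a: False, n: False}
  {n: True, i: True, g: True, a: False}
  {i: True, g: True, n: False, a: False}
  {n: True, a: True, g: True, i: False}
  {a: True, g: True, i: False, n: False}
  {n: True, i: True, a: True, g: True}


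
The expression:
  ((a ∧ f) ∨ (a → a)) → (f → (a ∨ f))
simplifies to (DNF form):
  True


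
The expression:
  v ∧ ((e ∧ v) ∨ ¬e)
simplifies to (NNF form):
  v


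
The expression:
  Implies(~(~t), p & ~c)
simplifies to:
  ~t | (p & ~c)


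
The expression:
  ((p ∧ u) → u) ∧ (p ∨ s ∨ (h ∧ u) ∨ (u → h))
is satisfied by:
  {h: True, s: True, p: True, u: False}
  {h: True, s: True, u: False, p: False}
  {h: True, p: True, u: False, s: False}
  {h: True, u: False, p: False, s: False}
  {s: True, p: True, u: False, h: False}
  {s: True, u: False, p: False, h: False}
  {p: True, s: False, u: False, h: False}
  {s: False, u: False, p: False, h: False}
  {s: True, h: True, u: True, p: True}
  {s: True, h: True, u: True, p: False}
  {h: True, u: True, p: True, s: False}
  {h: True, u: True, s: False, p: False}
  {p: True, u: True, s: True, h: False}
  {u: True, s: True, h: False, p: False}
  {u: True, p: True, h: False, s: False}


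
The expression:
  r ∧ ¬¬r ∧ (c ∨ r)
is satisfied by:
  {r: True}


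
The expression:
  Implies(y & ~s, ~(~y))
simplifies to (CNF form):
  True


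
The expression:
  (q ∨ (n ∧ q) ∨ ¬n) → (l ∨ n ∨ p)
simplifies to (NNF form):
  l ∨ n ∨ p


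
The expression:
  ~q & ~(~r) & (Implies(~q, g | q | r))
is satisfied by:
  {r: True, q: False}


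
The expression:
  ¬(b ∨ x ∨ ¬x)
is never true.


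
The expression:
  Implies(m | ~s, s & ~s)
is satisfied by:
  {s: True, m: False}


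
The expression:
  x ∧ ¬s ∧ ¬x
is never true.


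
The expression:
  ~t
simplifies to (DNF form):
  ~t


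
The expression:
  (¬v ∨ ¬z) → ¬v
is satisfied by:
  {z: True, v: False}
  {v: False, z: False}
  {v: True, z: True}


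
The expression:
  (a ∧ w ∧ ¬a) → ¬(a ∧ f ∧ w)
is always true.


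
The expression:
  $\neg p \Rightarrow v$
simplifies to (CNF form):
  $p \vee v$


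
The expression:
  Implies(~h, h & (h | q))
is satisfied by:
  {h: True}


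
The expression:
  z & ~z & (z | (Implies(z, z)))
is never true.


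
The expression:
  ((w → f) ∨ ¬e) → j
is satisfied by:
  {e: True, j: True, w: True, f: False}
  {e: True, j: True, w: False, f: False}
  {j: True, w: True, f: False, e: False}
  {j: True, w: False, f: False, e: False}
  {e: True, j: True, f: True, w: True}
  {e: True, j: True, f: True, w: False}
  {j: True, f: True, w: True, e: False}
  {j: True, f: True, w: False, e: False}
  {e: True, f: False, w: True, j: False}


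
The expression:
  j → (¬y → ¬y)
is always true.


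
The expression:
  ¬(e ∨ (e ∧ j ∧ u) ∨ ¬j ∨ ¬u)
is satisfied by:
  {j: True, u: True, e: False}


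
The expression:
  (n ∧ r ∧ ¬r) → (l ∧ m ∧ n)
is always true.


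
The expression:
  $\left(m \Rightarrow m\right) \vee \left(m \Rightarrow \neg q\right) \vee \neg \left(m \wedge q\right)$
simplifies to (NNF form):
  $\text{True}$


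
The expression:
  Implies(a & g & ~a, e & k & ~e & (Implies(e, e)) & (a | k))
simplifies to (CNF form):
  True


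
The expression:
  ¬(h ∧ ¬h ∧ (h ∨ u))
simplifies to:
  True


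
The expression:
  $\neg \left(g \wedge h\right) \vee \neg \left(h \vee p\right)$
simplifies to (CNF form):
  $\neg g \vee \neg h$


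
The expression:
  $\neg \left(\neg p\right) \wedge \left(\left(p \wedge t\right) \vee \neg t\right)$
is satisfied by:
  {p: True}


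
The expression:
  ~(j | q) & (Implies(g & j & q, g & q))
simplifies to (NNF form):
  ~j & ~q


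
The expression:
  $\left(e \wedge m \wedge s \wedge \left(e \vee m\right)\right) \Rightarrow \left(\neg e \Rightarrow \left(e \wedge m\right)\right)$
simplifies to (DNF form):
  $\text{True}$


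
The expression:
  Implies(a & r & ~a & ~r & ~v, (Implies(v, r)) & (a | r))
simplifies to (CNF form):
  True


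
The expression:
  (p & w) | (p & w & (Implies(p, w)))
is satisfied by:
  {p: True, w: True}


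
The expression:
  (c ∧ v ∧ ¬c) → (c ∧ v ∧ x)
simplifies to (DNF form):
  True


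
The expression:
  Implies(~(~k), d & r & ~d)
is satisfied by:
  {k: False}


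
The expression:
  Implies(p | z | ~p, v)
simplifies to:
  v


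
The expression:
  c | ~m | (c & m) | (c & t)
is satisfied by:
  {c: True, m: False}
  {m: False, c: False}
  {m: True, c: True}


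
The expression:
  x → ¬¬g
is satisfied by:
  {g: True, x: False}
  {x: False, g: False}
  {x: True, g: True}


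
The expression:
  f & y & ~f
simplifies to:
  False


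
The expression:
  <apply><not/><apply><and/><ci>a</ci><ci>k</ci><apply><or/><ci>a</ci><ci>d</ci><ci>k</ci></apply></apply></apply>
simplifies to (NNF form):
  <apply><or/><apply><not/><ci>a</ci></apply><apply><not/><ci>k</ci></apply></apply>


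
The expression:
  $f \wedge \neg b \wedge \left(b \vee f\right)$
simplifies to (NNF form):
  $f \wedge \neg b$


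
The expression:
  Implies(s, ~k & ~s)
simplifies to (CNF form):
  ~s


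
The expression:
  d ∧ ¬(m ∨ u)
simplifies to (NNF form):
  d ∧ ¬m ∧ ¬u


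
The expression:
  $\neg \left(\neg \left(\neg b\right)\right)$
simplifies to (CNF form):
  $\neg b$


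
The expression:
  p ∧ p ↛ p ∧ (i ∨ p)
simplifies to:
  False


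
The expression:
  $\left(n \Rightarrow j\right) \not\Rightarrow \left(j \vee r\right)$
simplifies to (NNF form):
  $\neg j \wedge \neg n \wedge \neg r$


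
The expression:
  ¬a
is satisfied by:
  {a: False}


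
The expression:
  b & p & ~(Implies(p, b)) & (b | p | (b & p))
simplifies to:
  False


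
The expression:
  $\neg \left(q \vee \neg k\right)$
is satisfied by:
  {k: True, q: False}


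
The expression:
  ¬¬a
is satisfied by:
  {a: True}


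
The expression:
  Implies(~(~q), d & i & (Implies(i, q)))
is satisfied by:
  {i: True, d: True, q: False}
  {i: True, d: False, q: False}
  {d: True, i: False, q: False}
  {i: False, d: False, q: False}
  {i: True, q: True, d: True}


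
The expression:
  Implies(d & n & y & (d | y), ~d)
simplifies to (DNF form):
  ~d | ~n | ~y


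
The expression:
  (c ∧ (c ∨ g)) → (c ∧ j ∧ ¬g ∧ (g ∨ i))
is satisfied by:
  {j: True, i: True, g: False, c: False}
  {j: True, g: False, i: False, c: False}
  {i: True, j: False, g: False, c: False}
  {j: False, g: False, i: False, c: False}
  {j: True, g: True, i: True, c: False}
  {j: True, g: True, i: False, c: False}
  {g: True, i: True, j: False, c: False}
  {g: True, j: False, i: False, c: False}
  {c: True, j: True, i: True, g: False}


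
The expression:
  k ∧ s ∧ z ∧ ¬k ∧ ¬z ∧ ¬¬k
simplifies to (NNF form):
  False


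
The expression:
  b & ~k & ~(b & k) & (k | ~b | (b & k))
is never true.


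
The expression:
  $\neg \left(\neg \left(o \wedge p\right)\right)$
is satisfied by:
  {p: True, o: True}


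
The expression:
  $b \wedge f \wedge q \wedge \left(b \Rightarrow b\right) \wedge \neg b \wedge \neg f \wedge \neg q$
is never true.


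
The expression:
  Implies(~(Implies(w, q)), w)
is always true.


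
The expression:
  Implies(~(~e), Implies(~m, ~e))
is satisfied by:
  {m: True, e: False}
  {e: False, m: False}
  {e: True, m: True}


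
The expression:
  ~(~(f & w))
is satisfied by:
  {w: True, f: True}


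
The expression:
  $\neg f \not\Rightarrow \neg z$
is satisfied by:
  {z: True, f: False}


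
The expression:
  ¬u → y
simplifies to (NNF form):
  u ∨ y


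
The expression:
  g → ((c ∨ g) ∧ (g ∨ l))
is always true.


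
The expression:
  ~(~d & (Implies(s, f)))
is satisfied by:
  {d: True, s: True, f: False}
  {d: True, s: False, f: False}
  {f: True, d: True, s: True}
  {f: True, d: True, s: False}
  {s: True, f: False, d: False}


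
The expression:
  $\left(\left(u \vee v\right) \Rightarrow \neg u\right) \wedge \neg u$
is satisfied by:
  {u: False}


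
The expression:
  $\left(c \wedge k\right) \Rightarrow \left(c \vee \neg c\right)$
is always true.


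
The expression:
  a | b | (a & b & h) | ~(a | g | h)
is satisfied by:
  {a: True, b: True, g: False, h: False}
  {a: True, b: True, h: True, g: False}
  {a: True, b: True, g: True, h: False}
  {a: True, b: True, h: True, g: True}
  {a: True, g: False, h: False, b: False}
  {a: True, h: True, g: False, b: False}
  {a: True, g: True, h: False, b: False}
  {a: True, h: True, g: True, b: False}
  {b: True, g: False, h: False, a: False}
  {h: True, b: True, g: False, a: False}
  {b: True, g: True, h: False, a: False}
  {h: True, b: True, g: True, a: False}
  {b: False, g: False, h: False, a: False}


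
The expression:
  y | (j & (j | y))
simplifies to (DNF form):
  j | y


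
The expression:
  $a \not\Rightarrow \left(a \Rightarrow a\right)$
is never true.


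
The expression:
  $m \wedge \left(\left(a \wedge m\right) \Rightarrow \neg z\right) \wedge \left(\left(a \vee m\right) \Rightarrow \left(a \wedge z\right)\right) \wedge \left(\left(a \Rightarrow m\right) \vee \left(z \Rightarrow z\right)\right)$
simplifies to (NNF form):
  $\text{False}$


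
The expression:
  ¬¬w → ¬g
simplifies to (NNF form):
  ¬g ∨ ¬w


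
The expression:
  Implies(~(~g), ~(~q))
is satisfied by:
  {q: True, g: False}
  {g: False, q: False}
  {g: True, q: True}


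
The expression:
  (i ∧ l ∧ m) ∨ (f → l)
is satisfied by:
  {l: True, f: False}
  {f: False, l: False}
  {f: True, l: True}
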